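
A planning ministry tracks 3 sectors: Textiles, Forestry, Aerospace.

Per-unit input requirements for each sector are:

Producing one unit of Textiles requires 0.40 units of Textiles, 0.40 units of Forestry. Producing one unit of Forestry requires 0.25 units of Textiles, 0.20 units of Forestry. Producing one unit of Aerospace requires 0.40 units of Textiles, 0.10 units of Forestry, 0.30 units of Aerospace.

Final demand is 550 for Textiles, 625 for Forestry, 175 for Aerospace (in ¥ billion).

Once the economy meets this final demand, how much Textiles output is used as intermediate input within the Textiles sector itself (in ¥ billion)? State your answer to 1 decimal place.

I − A =
  [   0.60    -0.25    -0.40]
  [  -0.40     0.80    -0.10]
  [   0.00     0.00     0.70]
Cofactors of I−A, C_ij = (−1)^(i+j)·(minor ij) (rows/columns in the sector order above):
  C_11 = (0.80)(0.70) − (-0.10)(0.00) = 0.5600
  C_12 = −[(-0.40)(0.70) − (-0.10)(0.00)] = 0.2800
  C_13 = (-0.40)(0.00) − (0.80)(0.00) = 0.0000
  C_21 = −[(-0.25)(0.70) − (-0.40)(0.00)] = 0.1750
  C_22 = (0.60)(0.70) − (-0.40)(0.00) = 0.4200
  C_23 = −[(0.60)(0.00) − (-0.25)(0.00)] = 0.0000
  C_31 = (-0.25)(-0.10) − (-0.40)(0.80) = 0.3450
  C_32 = −[(0.60)(-0.10) − (-0.40)(-0.40)] = 0.2200
  C_33 = (0.60)(0.80) − (-0.25)(-0.40) = 0.3800
det(I−A) = Σ_j (I−A)_1j·C_1j = (0.60)(0.5600) + (-0.25)(0.2800) + (-0.40)(0.0000) = 0.2660
adj(I−A) = Cᵀ =
  [ 0.5600   0.1750   0.3450]
  [ 0.2800   0.4200   0.2200]
  [ 0.0000   0.0000   0.3800]
(I − A)⁻¹ = adj(I−A) / det(I−A) ≈
  [   2.1053     0.6579     1.2970]
  [   1.0526     1.5789     0.8271]
  [   0.0000     0.0000     1.4286]
First solve x = (I − A)⁻¹ d = adj(I−A)·d / det(I−A); in particular x_T = (0.5600·550 + 0.1750·625 + 0.3450·175) / 0.2660 = 477.75 / 0.2660 ≈ 1796.053.
Intermediate flow from T to T: z_TT = a_TT · x_T = 0.40 × 477.75 / 0.2660 = 191.10 / 0.2660 ≈ 718.4.

z_TT = 718.4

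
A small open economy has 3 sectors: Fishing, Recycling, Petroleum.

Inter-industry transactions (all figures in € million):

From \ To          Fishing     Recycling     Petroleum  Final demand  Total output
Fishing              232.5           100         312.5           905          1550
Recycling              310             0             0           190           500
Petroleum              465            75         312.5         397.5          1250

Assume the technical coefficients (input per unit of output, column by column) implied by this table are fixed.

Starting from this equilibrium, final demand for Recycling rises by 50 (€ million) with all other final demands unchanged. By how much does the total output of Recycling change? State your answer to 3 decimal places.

Δx_2 = 53.571

Technical coefficients a_ij = z_ij / X_j:
  a_11 = 232.5/1550 = 0.15, a_21 = 310/1550 = 0.20, a_31 = 465/1550 = 0.30
  a_12 = 100/500 = 0.20, a_22 = 0/500 = 0.00, a_32 = 75/500 = 0.15
  a_13 = 312.5/1250 = 0.25, a_23 = 0/1250 = 0.00, a_33 = 312.5/1250 = 0.25
I − A =
  [   0.85    -0.20    -0.25]
  [  -0.20     1.00     0.00]
  [  -0.30    -0.15     0.75]
Cofactors of I−A, C_ij = (−1)^(i+j)·(minor ij) (rows/columns in the sector order above):
  C_11 = (1.00)(0.75) − (0.00)(-0.15) = 0.7500
  C_12 = −[(-0.20)(0.75) − (0.00)(-0.30)] = 0.1500
  C_13 = (-0.20)(-0.15) − (1.00)(-0.30) = 0.3300
  C_21 = −[(-0.20)(0.75) − (-0.25)(-0.15)] = 0.1875
  C_22 = (0.85)(0.75) − (-0.25)(-0.30) = 0.5625
  C_23 = −[(0.85)(-0.15) − (-0.20)(-0.30)] = 0.1875
  C_31 = (-0.20)(0.00) − (-0.25)(1.00) = 0.2500
  C_32 = −[(0.85)(0.00) − (-0.25)(-0.20)] = 0.0500
  C_33 = (0.85)(1.00) − (-0.20)(-0.20) = 0.8100
det(I−A) = Σ_j (I−A)_1j·C_1j = (0.85)(0.7500) + (-0.20)(0.1500) + (-0.25)(0.3300) = 0.5250
adj(I−A) = Cᵀ =
  [ 0.7500   0.1875   0.2500]
  [ 0.1500   0.5625   0.0500]
  [ 0.3300   0.1875   0.8100]
(I − A)⁻¹ = adj(I−A) / det(I−A) ≈
  [   1.4286     0.3571     0.4762]
  [   0.2857     1.0714     0.0952]
  [   0.6286     0.3571     1.5429]
Δx = (I − A)⁻¹ Δd with Δd having +50 in the Recycling component and 0 elsewhere.
So Δx_2 = L_22 · (+50), where L_22 = adj(I−A)_22 / det(I−A) = 0.5625 / 0.5250.
Δx_2 = 0.5625 × (+50) / 0.5250 = 28.125 / 0.5250 ≈ 53.571.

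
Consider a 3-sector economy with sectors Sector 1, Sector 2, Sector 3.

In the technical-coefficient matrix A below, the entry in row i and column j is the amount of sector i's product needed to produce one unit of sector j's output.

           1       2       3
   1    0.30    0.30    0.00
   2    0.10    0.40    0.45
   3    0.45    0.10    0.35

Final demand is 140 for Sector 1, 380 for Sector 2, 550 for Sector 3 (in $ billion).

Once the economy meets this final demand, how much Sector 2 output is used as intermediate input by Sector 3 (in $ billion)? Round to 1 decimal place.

I − A =
  [   0.70    -0.30     0.00]
  [  -0.10     0.60    -0.45]
  [  -0.45    -0.10     0.65]
Cofactors of I−A, C_ij = (−1)^(i+j)·(minor ij) (rows/columns in the sector order above):
  C_11 = (0.60)(0.65) − (-0.45)(-0.10) = 0.3450
  C_12 = −[(-0.10)(0.65) − (-0.45)(-0.45)] = 0.2675
  C_13 = (-0.10)(-0.10) − (0.60)(-0.45) = 0.2800
  C_21 = −[(-0.30)(0.65) − (0.00)(-0.10)] = 0.1950
  C_22 = (0.70)(0.65) − (0.00)(-0.45) = 0.4550
  C_23 = −[(0.70)(-0.10) − (-0.30)(-0.45)] = 0.2050
  C_31 = (-0.30)(-0.45) − (0.00)(0.60) = 0.1350
  C_32 = −[(0.70)(-0.45) − (0.00)(-0.10)] = 0.3150
  C_33 = (0.70)(0.60) − (-0.30)(-0.10) = 0.3900
det(I−A) = Σ_j (I−A)_1j·C_1j = (0.70)(0.3450) + (-0.30)(0.2675) + (0.00)(0.2800) = 0.16125
adj(I−A) = Cᵀ =
  [ 0.3450   0.1950   0.1350]
  [ 0.2675   0.4550   0.3150]
  [ 0.2800   0.2050   0.3900]
(I − A)⁻¹ = adj(I−A) / det(I−A) ≈
  [   2.1395     1.2093     0.8372]
  [   1.6589     2.8217     1.9535]
  [   1.7364     1.2713     2.4186]
First solve x = (I − A)⁻¹ d = adj(I−A)·d / det(I−A); in particular x_3 = (0.2800·140 + 0.2050·380 + 0.3900·550) / 0.16125 = 331.60 / 0.16125 ≈ 2056.434.
Intermediate flow from 2 to 3: z_23 = a_23 · x_3 = 0.45 × 331.60 / 0.16125 = 149.22 / 0.16125 ≈ 925.4.

z_23 = 925.4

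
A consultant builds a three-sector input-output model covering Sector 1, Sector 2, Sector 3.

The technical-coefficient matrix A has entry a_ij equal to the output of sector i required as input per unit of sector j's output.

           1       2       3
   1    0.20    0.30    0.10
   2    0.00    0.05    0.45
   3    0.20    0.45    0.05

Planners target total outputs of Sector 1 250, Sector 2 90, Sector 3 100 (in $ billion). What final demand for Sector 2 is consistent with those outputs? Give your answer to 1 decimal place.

d_2 = 40.5

I − A =
  [   0.80    -0.30    -0.10]
  [   0.00     0.95    -0.45]
  [  -0.20    -0.45     0.95]
d = (I − A) x:
  d_1 = (+0.80)·250 + (-0.30)·90 + (-0.10)·100 = 163.0
  d_2 = (+0.00)·250 + (+0.95)·90 + (-0.45)·100 = 40.5
  d_3 = (-0.20)·250 + (-0.45)·90 + (+0.95)·100 = 4.5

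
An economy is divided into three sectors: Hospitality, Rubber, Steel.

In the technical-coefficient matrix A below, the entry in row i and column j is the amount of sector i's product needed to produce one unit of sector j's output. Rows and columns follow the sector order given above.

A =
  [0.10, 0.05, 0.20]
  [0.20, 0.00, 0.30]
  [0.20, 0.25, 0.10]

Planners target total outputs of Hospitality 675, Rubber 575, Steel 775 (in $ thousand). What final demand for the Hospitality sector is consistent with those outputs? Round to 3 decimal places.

I − A =
  [   0.90    -0.05    -0.20]
  [  -0.20     1.00    -0.30]
  [  -0.20    -0.25     0.90]
d = (I − A) x:
  d_H = (+0.90)·675 + (-0.05)·575 + (-0.20)·775 = 423.750
  d_R = (-0.20)·675 + (+1.00)·575 + (-0.30)·775 = 207.500
  d_S = (-0.20)·675 + (-0.25)·575 + (+0.90)·775 = 418.750

d_H = 423.750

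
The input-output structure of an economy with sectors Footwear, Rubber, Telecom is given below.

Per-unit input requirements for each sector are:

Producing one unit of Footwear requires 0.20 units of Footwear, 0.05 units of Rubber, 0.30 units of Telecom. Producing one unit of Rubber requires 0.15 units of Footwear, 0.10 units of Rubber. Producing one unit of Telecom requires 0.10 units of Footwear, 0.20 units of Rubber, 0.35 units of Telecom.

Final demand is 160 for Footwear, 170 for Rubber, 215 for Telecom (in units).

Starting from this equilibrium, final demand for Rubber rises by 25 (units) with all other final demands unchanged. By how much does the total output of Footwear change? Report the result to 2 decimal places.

I − A =
  [   0.80    -0.15    -0.10]
  [  -0.05     0.90    -0.20]
  [  -0.30     0.00     0.65]
Cofactors of I−A, C_ij = (−1)^(i+j)·(minor ij) (rows/columns in the sector order above):
  C_11 = (0.90)(0.65) − (-0.20)(0.00) = 0.5850
  C_12 = −[(-0.05)(0.65) − (-0.20)(-0.30)] = 0.0925
  C_13 = (-0.05)(0.00) − (0.90)(-0.30) = 0.2700
  C_21 = −[(-0.15)(0.65) − (-0.10)(0.00)] = 0.0975
  C_22 = (0.80)(0.65) − (-0.10)(-0.30) = 0.4900
  C_23 = −[(0.80)(0.00) − (-0.15)(-0.30)] = 0.0450
  C_31 = (-0.15)(-0.20) − (-0.10)(0.90) = 0.1200
  C_32 = −[(0.80)(-0.20) − (-0.10)(-0.05)] = 0.1650
  C_33 = (0.80)(0.90) − (-0.15)(-0.05) = 0.7125
det(I−A) = Σ_j (I−A)_1j·C_1j = (0.80)(0.5850) + (-0.15)(0.0925) + (-0.10)(0.2700) = 0.427125
adj(I−A) = Cᵀ =
  [ 0.5850   0.0975   0.1200]
  [ 0.0925   0.4900   0.1650]
  [ 0.2700   0.0450   0.7125]
(I − A)⁻¹ = adj(I−A) / det(I−A) ≈
  [   1.3696     0.2283     0.2809]
  [   0.2166     1.1472     0.3863]
  [   0.6321     0.1054     1.6681]
Δx = (I − A)⁻¹ Δd with Δd having +25 in the Rubber component and 0 elsewhere.
So Δx_1 = L_12 · (+25), where L_12 = adj(I−A)_12 / det(I−A) = 0.0975 / 0.427125.
Δx_1 = 0.0975 × (+25) / 0.427125 = 2.4375 / 0.427125 ≈ 5.71.

Δx_1 = 5.71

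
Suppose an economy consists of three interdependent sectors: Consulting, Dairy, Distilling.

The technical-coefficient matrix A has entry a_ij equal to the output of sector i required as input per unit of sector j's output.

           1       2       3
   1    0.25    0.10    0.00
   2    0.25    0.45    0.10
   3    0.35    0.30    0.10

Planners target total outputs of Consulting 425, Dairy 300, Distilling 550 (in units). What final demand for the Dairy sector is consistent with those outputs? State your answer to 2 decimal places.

d_2 = 3.75

I − A =
  [   0.75    -0.10     0.00]
  [  -0.25     0.55    -0.10]
  [  -0.35    -0.30     0.90]
d = (I − A) x:
  d_1 = (+0.75)·425 + (-0.10)·300 + (+0.00)·550 = 288.75
  d_2 = (-0.25)·425 + (+0.55)·300 + (-0.10)·550 = 3.75
  d_3 = (-0.35)·425 + (-0.30)·300 + (+0.90)·550 = 256.25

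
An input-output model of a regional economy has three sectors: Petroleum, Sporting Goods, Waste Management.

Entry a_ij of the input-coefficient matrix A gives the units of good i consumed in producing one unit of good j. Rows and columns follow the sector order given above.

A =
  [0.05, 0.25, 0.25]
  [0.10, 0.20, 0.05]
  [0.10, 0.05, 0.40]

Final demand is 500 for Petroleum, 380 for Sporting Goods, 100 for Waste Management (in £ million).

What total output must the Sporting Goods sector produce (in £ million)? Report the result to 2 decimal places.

I − A =
  [   0.95    -0.25    -0.25]
  [  -0.10     0.80    -0.05]
  [  -0.10    -0.05     0.60]
Cofactors of I−A, C_ij = (−1)^(i+j)·(minor ij) (rows/columns in the sector order above):
  C_11 = (0.80)(0.60) − (-0.05)(-0.05) = 0.4775
  C_12 = −[(-0.10)(0.60) − (-0.05)(-0.10)] = 0.0650
  C_13 = (-0.10)(-0.05) − (0.80)(-0.10) = 0.0850
  C_21 = −[(-0.25)(0.60) − (-0.25)(-0.05)] = 0.1625
  C_22 = (0.95)(0.60) − (-0.25)(-0.10) = 0.5450
  C_23 = −[(0.95)(-0.05) − (-0.25)(-0.10)] = 0.0725
  C_31 = (-0.25)(-0.05) − (-0.25)(0.80) = 0.2125
  C_32 = −[(0.95)(-0.05) − (-0.25)(-0.10)] = 0.0725
  C_33 = (0.95)(0.80) − (-0.25)(-0.10) = 0.7350
det(I−A) = Σ_j (I−A)_1j·C_1j = (0.95)(0.4775) + (-0.25)(0.0650) + (-0.25)(0.0850) = 0.416125
adj(I−A) = Cᵀ =
  [ 0.4775   0.1625   0.2125]
  [ 0.0650   0.5450   0.0725]
  [ 0.0850   0.0725   0.7350]
(I − A)⁻¹ = adj(I−A) / det(I−A) ≈
  [   1.1475     0.3905     0.5107]
  [   0.1562     1.3097     0.1742]
  [   0.2043     0.1742     1.7663]
x = (I − A)⁻¹ d = adj(I−A)·d / det(I−A), with det(I−A) = 0.416125:
  x_1 = (0.4775·500 + 0.1625·380 + 0.2125·100) / 0.416125 = 321.75 / 0.416125 ≈ 773.21
  x_2 = (0.0650·500 + 0.5450·380 + 0.0725·100) / 0.416125 = 246.85 / 0.416125 ≈ 593.21
  x_3 = (0.0850·500 + 0.0725·380 + 0.7350·100) / 0.416125 = 143.55 / 0.416125 ≈ 344.97

x_2 = 593.21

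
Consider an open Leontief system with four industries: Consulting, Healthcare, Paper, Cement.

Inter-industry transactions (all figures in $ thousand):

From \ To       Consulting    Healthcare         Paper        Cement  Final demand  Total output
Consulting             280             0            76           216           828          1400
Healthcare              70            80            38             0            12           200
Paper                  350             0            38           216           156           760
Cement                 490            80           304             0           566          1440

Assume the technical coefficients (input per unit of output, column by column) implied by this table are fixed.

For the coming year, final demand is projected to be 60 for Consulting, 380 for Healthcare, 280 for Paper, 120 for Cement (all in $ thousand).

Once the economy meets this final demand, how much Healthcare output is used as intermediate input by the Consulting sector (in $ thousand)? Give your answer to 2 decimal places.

z_21 = 13.04

Technical coefficients a_ij = z_ij / X_j:
  a_11 = 280/1400 = 0.20, a_21 = 70/1400 = 0.05, a_31 = 350/1400 = 0.25, a_41 = 490/1400 = 0.35
  a_12 = 0/200 = 0.00, a_22 = 80/200 = 0.40, a_32 = 0/200 = 0.00, a_42 = 80/200 = 0.40
  a_13 = 76/760 = 0.10, a_23 = 38/760 = 0.05, a_33 = 38/760 = 0.05, a_43 = 304/760 = 0.40
  a_14 = 216/1440 = 0.15, a_24 = 0/1440 = 0.00, a_34 = 216/1440 = 0.15, a_44 = 0/1440 = 0.00
I − A =
  [   0.80     0.00    -0.10    -0.15]
  [  -0.05     0.60    -0.05     0.00]
  [  -0.25     0.00     0.95    -0.15]
  [  -0.35    -0.40    -0.40     1.00]
Compute the cofactors C_ij = (−1)^(i+j)·(3×3 minor ij) of I−A; the adjugate is their transpose:
adj(I−A) = Cᵀ =
  [ 0.531000   0.063000   0.099000   0.094500]
  [ 0.059625   0.616875   0.045375   0.015750]
  [ 0.184500   0.063000   0.445500   0.094500]
  [ 0.283500   0.294000   0.231000   0.441000]
det(I−A) = Σ_j (I−A)_1j·C_1j = (0.80)(0.531000) + (0.00)(0.059625) + (-0.10)(0.184500) + (-0.15)(0.283500) = 0.363825
(I − A)⁻¹ = adj(I−A) / det(I−A) ≈
  [   1.4595     0.1732     0.2721     0.2597]
  [   0.1639     1.6955     0.1247     0.0433]
  [   0.5071     0.1732     1.2245     0.2597]
  [   0.7792     0.8081     0.6349     1.2121]
First solve x = (I − A)⁻¹ d = adj(I−A)·d / det(I−A); in particular x_1 = (0.531000·60 + 0.063000·380 + 0.099000·280 + 0.094500·120) / 0.363825 = 94.86 / 0.363825 ≈ 260.7297.
Intermediate flow from 2 to 1: z_21 = a_21 · x_1 = 0.05 × 94.86 / 0.363825 = 4.743 / 0.363825 ≈ 13.04.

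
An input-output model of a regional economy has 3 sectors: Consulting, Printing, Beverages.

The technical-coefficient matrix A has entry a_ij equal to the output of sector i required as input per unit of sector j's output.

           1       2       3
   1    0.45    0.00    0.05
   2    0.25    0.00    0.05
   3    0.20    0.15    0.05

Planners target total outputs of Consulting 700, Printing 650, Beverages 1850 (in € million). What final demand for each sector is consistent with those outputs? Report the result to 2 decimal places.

d_1 = 292.50, d_2 = 382.50, d_3 = 1520.00

I − A =
  [   0.55     0.00    -0.05]
  [  -0.25     1.00    -0.05]
  [  -0.20    -0.15     0.95]
d = (I − A) x:
  d_1 = (+0.55)·700 + (+0.00)·650 + (-0.05)·1850 = 292.50
  d_2 = (-0.25)·700 + (+1.00)·650 + (-0.05)·1850 = 382.50
  d_3 = (-0.20)·700 + (-0.15)·650 + (+0.95)·1850 = 1520.00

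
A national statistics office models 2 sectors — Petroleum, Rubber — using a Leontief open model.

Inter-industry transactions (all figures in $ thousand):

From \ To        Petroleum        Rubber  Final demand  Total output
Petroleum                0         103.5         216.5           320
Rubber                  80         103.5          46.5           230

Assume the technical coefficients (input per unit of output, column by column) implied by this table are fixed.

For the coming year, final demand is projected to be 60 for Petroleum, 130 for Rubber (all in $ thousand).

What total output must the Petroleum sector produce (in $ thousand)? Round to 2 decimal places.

x_1 = 209.14

Technical coefficients a_ij = z_ij / X_j:
  a_11 = 0/320 = 0.00, a_21 = 80/320 = 0.25
  a_12 = 103.5/230 = 0.45, a_22 = 103.5/230 = 0.45
I − A =
  [   1.00    -0.45]
  [  -0.25     0.55]
det(I−A) = (1.00)(0.55) − (-0.45)(-0.25) = 0.4375
adj(I−A) = [[0.55, 0.45], [0.25, 1.00]]
(I − A)⁻¹ = adj(I−A) / det(I−A) ≈
  [   1.2571     1.0286]
  [   0.5714     2.2857]
x = (I − A)⁻¹ d = adj(I−A)·d / det(I−A), with det(I−A) = 0.4375:
  x_1 = (0.55·60 + 0.45·130) / 0.4375 = 91.50 / 0.4375 ≈ 209.14
  x_2 = (0.25·60 + 1.00·130) / 0.4375 = 145.00 / 0.4375 ≈ 331.43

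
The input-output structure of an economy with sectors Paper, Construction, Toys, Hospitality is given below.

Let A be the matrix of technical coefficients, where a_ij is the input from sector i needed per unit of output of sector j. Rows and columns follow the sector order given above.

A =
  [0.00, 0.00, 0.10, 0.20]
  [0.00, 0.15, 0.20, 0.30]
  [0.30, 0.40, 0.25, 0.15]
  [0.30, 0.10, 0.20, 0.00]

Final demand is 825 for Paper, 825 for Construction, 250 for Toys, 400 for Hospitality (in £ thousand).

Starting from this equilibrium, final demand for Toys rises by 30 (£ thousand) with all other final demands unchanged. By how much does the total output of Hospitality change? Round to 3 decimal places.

Δx_4 = 15.938

I − A =
  [   1.00     0.00    -0.10    -0.20]
  [   0.00     0.85    -0.20    -0.30]
  [  -0.30    -0.40     0.75    -0.15]
  [  -0.30    -0.10    -0.20     1.00]
Compute the cofactors C_ij = (−1)^(i+j)·(3×3 minor ij) of I−A; the adjugate is their transpose:
adj(I−A) = Cᵀ =
  [ 0.48250   0.07250   0.12000   0.13625]
  [ 0.15450   0.62850   0.25700   0.25800]
  [ 0.32025   0.39700   0.76900   0.29850]
  [ 0.22425   0.16400   0.21550   0.53200]
det(I−A) = Σ_j (I−A)_1j·C_1j = (1.00)(0.48250) + (0.00)(0.15450) + (-0.10)(0.32025) + (-0.20)(0.22425) = 0.405625
(I − A)⁻¹ = adj(I−A) / det(I−A) ≈
  [   1.1895     0.1787     0.2958     0.3359]
  [   0.3809     1.5495     0.6336     0.6361]
  [   0.7895     0.9787     1.8958     0.7359]
  [   0.5529     0.4043     0.5313     1.3116]
Δx = (I − A)⁻¹ Δd with Δd having +30 in the Toys component and 0 elsewhere.
So Δx_4 = L_43 · (+30), where L_43 = adj(I−A)_43 / det(I−A) = 0.21550 / 0.405625.
Δx_4 = 0.21550 × (+30) / 0.405625 = 6.465 / 0.405625 ≈ 15.938.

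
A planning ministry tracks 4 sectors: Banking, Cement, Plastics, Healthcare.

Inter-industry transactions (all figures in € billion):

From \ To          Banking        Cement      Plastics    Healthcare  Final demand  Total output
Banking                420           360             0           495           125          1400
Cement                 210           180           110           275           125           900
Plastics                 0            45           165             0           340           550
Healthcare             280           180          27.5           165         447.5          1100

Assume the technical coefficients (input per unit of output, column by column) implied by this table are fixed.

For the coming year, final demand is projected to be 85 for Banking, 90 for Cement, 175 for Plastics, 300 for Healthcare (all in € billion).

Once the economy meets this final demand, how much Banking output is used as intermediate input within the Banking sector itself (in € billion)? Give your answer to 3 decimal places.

z_BB = 276.328

Technical coefficients a_ij = z_ij / X_j:
  a_BB = 420/1400 = 0.30, a_CB = 210/1400 = 0.15, a_PB = 0/1400 = 0.00, a_HB = 280/1400 = 0.20
  a_BC = 360/900 = 0.40, a_CC = 180/900 = 0.20, a_PC = 45/900 = 0.05, a_HC = 180/900 = 0.20
  a_BP = 0/550 = 0.00, a_CP = 110/550 = 0.20, a_PP = 165/550 = 0.30, a_HP = 27.5/550 = 0.05
  a_BH = 495/1100 = 0.45, a_CH = 275/1100 = 0.25, a_PH = 0/1100 = 0.00, a_HH = 165/1100 = 0.15
I − A =
  [   0.70    -0.40     0.00    -0.45]
  [  -0.15     0.80    -0.20    -0.25]
  [   0.00    -0.05     0.70     0.00]
  [  -0.20    -0.20    -0.05     0.85]
Compute the cofactors C_ij = (−1)^(i+j)·(3×3 minor ij) of I−A; the adjugate is their transpose:
adj(I−A) = Cᵀ =
  [ 0.431875   0.302125   0.109000   0.317500]
  [ 0.124250   0.353500   0.113125   0.169750]
  [ 0.008875   0.025250   0.284500   0.012125]
  [ 0.131375   0.155750   0.069000   0.343000]
det(I−A) = Σ_j (I−A)_1j·C_1j = (0.70)(0.431875) + (-0.40)(0.124250) + (0.00)(0.008875) + (-0.45)(0.131375) = 0.19349375
(I − A)⁻¹ = adj(I−A) / det(I−A) ≈
  [   2.2320     1.5614     0.5633     1.6409]
  [   0.6421     1.8269     0.5846     0.8773]
  [   0.0459     0.1305     1.4703     0.0627]
  [   0.6790     0.8049     0.3566     1.7727]
First solve x = (I − A)⁻¹ d = adj(I−A)·d / det(I−A); in particular x_B = (0.431875·85 + 0.302125·90 + 0.109000·175 + 0.317500·300) / 0.19349375 = 178.225625 / 0.19349375 ≈ 921.09241.
Intermediate flow from B to B: z_BB = a_BB · x_B = 0.30 × 178.225625 / 0.19349375 = 53.4676875 / 0.19349375 ≈ 276.328.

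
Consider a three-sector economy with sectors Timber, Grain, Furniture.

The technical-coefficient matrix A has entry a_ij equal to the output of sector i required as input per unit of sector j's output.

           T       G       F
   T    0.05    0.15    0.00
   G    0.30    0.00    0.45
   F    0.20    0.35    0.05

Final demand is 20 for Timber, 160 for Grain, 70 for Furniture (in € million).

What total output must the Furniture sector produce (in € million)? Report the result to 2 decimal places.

x_F = 182.95

I − A =
  [   0.95    -0.15     0.00]
  [  -0.30     1.00    -0.45]
  [  -0.20    -0.35     0.95]
Cofactors of I−A, C_ij = (−1)^(i+j)·(minor ij) (rows/columns in the sector order above):
  C_11 = (1.00)(0.95) − (-0.45)(-0.35) = 0.7925
  C_12 = −[(-0.30)(0.95) − (-0.45)(-0.20)] = 0.3750
  C_13 = (-0.30)(-0.35) − (1.00)(-0.20) = 0.3050
  C_21 = −[(-0.15)(0.95) − (0.00)(-0.35)] = 0.1425
  C_22 = (0.95)(0.95) − (0.00)(-0.20) = 0.9025
  C_23 = −[(0.95)(-0.35) − (-0.15)(-0.20)] = 0.3625
  C_31 = (-0.15)(-0.45) − (0.00)(1.00) = 0.0675
  C_32 = −[(0.95)(-0.45) − (0.00)(-0.30)] = 0.4275
  C_33 = (0.95)(1.00) − (-0.15)(-0.30) = 0.9050
det(I−A) = Σ_j (I−A)_1j·C_1j = (0.95)(0.7925) + (-0.15)(0.3750) + (0.00)(0.3050) = 0.696625
adj(I−A) = Cᵀ =
  [ 0.7925   0.1425   0.0675]
  [ 0.3750   0.9025   0.4275]
  [ 0.3050   0.3625   0.9050]
(I − A)⁻¹ = adj(I−A) / det(I−A) ≈
  [   1.1376     0.2046     0.0969]
  [   0.5383     1.2955     0.6137]
  [   0.4378     0.5204     1.2991]
x = (I − A)⁻¹ d = adj(I−A)·d / det(I−A), with det(I−A) = 0.696625:
  x_T = (0.7925·20 + 0.1425·160 + 0.0675·70) / 0.696625 = 43.375 / 0.696625 ≈ 62.26
  x_G = (0.3750·20 + 0.9025·160 + 0.4275·70) / 0.696625 = 181.825 / 0.696625 ≈ 261.01
  x_F = (0.3050·20 + 0.3625·160 + 0.9050·70) / 0.696625 = 127.45 / 0.696625 ≈ 182.95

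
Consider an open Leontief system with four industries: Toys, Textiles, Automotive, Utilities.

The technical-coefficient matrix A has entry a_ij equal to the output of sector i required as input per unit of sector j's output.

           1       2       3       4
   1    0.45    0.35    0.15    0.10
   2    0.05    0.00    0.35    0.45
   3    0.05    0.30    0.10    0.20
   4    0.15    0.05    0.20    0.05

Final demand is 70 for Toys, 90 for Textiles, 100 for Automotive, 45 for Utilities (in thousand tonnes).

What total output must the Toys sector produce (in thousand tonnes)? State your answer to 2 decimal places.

I − A =
  [   0.55    -0.35    -0.15    -0.10]
  [  -0.05     1.00    -0.35    -0.45]
  [  -0.05    -0.30     0.90    -0.20]
  [  -0.15    -0.05    -0.20     0.95]
Compute the cofactors C_ij = (−1)^(i+j)·(3×3 minor ij) of I−A; the adjugate is their transpose:
adj(I−A) = Cᵀ =
  [ 0.664500   0.340000   0.308750   0.296000]
  [ 0.133125   0.422125   0.245375   0.265625]
  [ 0.111375   0.185125   0.454625   0.195125]
  [ 0.135375   0.114875   0.157375   0.405625]
det(I−A) = Σ_j (I−A)_1j·C_1j = (0.55)(0.664500) + (-0.35)(0.133125) + (-0.15)(0.111375) + (-0.10)(0.135375) = 0.2886375
(I − A)⁻¹ = adj(I−A) / det(I−A) ≈
  [   2.3022     1.1779     1.0697     1.0255]
  [   0.4612     1.4625     0.8501     0.9203]
  [   0.3859     0.6414     1.5751     0.6760]
  [   0.4690     0.3980     0.5452     1.4053]
x = (I − A)⁻¹ d = adj(I−A)·d / det(I−A), with det(I−A) = 0.2886375:
  x_1 = (0.664500·70 + 0.340000·90 + 0.308750·100 + 0.296000·45) / 0.2886375 = 121.31 / 0.2886375 ≈ 420.28
  x_2 = (0.133125·70 + 0.422125·90 + 0.245375·100 + 0.265625·45) / 0.2886375 = 83.800625 / 0.2886375 ≈ 290.33
  x_3 = (0.111375·70 + 0.185125·90 + 0.454625·100 + 0.195125·45) / 0.2886375 = 78.700625 / 0.2886375 ≈ 272.66
  x_4 = (0.135375·70 + 0.114875·90 + 0.157375·100 + 0.405625·45) / 0.2886375 = 53.805625 / 0.2886375 ≈ 186.41

x_1 = 420.28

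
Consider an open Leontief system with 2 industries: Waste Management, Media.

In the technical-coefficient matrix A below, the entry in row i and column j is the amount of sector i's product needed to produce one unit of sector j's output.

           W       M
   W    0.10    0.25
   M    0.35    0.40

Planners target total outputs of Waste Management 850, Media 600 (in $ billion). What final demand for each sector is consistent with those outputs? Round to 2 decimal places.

I − A =
  [   0.90    -0.25]
  [  -0.35     0.60]
d = (I − A) x:
  d_W = (+0.90)·850 + (-0.25)·600 = 615.00
  d_M = (-0.35)·850 + (+0.60)·600 = 62.50

d_W = 615.00, d_M = 62.50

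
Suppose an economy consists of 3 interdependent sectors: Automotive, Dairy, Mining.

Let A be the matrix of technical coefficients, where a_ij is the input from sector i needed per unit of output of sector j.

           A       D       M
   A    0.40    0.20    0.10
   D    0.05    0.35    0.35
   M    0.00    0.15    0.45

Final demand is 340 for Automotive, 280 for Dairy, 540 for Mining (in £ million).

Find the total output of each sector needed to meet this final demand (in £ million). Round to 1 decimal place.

I − A =
  [   0.60    -0.20    -0.10]
  [  -0.05     0.65    -0.35]
  [   0.00    -0.15     0.55]
Cofactors of I−A, C_ij = (−1)^(i+j)·(minor ij) (rows/columns in the sector order above):
  C_11 = (0.65)(0.55) − (-0.35)(-0.15) = 0.3050
  C_12 = −[(-0.05)(0.55) − (-0.35)(0.00)] = 0.0275
  C_13 = (-0.05)(-0.15) − (0.65)(0.00) = 0.0075
  C_21 = −[(-0.20)(0.55) − (-0.10)(-0.15)] = 0.1250
  C_22 = (0.60)(0.55) − (-0.10)(0.00) = 0.3300
  C_23 = −[(0.60)(-0.15) − (-0.20)(0.00)] = 0.0900
  C_31 = (-0.20)(-0.35) − (-0.10)(0.65) = 0.1350
  C_32 = −[(0.60)(-0.35) − (-0.10)(-0.05)] = 0.2150
  C_33 = (0.60)(0.65) − (-0.20)(-0.05) = 0.3800
det(I−A) = Σ_j (I−A)_1j·C_1j = (0.60)(0.3050) + (-0.20)(0.0275) + (-0.10)(0.0075) = 0.17675
adj(I−A) = Cᵀ =
  [ 0.3050   0.1250   0.1350]
  [ 0.0275   0.3300   0.2150]
  [ 0.0075   0.0900   0.3800]
(I − A)⁻¹ = adj(I−A) / det(I−A) ≈
  [   1.7256     0.7072     0.7638]
  [   0.1556     1.8670     1.2164]
  [   0.0424     0.5092     2.1499]
x = (I − A)⁻¹ d = adj(I−A)·d / det(I−A), with det(I−A) = 0.17675:
  x_A = (0.3050·340 + 0.1250·280 + 0.1350·540) / 0.17675 = 211.60 / 0.17675 ≈ 1197.2
  x_D = (0.0275·340 + 0.3300·280 + 0.2150·540) / 0.17675 = 217.85 / 0.17675 ≈ 1232.5
  x_M = (0.0075·340 + 0.0900·280 + 0.3800·540) / 0.17675 = 232.95 / 0.17675 ≈ 1318.0

x_A = 1197.2, x_D = 1232.5, x_M = 1318.0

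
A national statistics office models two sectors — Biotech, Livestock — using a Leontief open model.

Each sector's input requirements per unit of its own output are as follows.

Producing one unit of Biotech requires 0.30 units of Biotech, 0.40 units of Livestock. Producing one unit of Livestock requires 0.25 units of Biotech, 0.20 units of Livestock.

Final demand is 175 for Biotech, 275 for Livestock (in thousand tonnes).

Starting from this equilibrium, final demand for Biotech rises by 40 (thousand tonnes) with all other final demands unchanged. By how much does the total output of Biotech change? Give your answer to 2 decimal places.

I − A =
  [   0.70    -0.25]
  [  -0.40     0.80]
det(I−A) = (0.70)(0.80) − (-0.25)(-0.40) = 0.4600
adj(I−A) = [[0.80, 0.25], [0.40, 0.70]]
(I − A)⁻¹ = adj(I−A) / det(I−A) ≈
  [   1.7391     0.5435]
  [   0.8696     1.5217]
Δx = (I − A)⁻¹ Δd with Δd having +40 in the Biotech component and 0 elsewhere.
So Δx_1 = L_11 · (+40), where L_11 = adj(I−A)_11 / det(I−A) = 0.80 / 0.4600.
Δx_1 = 0.80 × (+40) / 0.4600 = 32.00 / 0.4600 ≈ 69.57.

Δx_1 = 69.57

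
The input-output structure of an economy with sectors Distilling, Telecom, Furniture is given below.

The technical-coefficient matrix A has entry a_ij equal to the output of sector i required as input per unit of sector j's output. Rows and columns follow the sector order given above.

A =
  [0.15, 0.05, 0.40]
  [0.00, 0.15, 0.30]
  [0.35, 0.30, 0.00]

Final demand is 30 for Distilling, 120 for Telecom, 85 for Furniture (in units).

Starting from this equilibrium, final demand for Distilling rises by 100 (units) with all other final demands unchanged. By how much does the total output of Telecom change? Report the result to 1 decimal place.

I − A =
  [   0.85    -0.05    -0.40]
  [   0.00     0.85    -0.30]
  [  -0.35    -0.30     1.00]
Cofactors of I−A, C_ij = (−1)^(i+j)·(minor ij) (rows/columns in the sector order above):
  C_11 = (0.85)(1.00) − (-0.30)(-0.30) = 0.7600
  C_12 = −[(0.00)(1.00) − (-0.30)(-0.35)] = 0.1050
  C_13 = (0.00)(-0.30) − (0.85)(-0.35) = 0.2975
  C_21 = −[(-0.05)(1.00) − (-0.40)(-0.30)] = 0.1700
  C_22 = (0.85)(1.00) − (-0.40)(-0.35) = 0.7100
  C_23 = −[(0.85)(-0.30) − (-0.05)(-0.35)] = 0.2725
  C_31 = (-0.05)(-0.30) − (-0.40)(0.85) = 0.3550
  C_32 = −[(0.85)(-0.30) − (-0.40)(0.00)] = 0.2550
  C_33 = (0.85)(0.85) − (-0.05)(0.00) = 0.7225
det(I−A) = Σ_j (I−A)_1j·C_1j = (0.85)(0.7600) + (-0.05)(0.1050) + (-0.40)(0.2975) = 0.52175
adj(I−A) = Cᵀ =
  [ 0.7600   0.1700   0.3550]
  [ 0.1050   0.7100   0.2550]
  [ 0.2975   0.2725   0.7225]
(I − A)⁻¹ = adj(I−A) / det(I−A) ≈
  [   1.4566     0.3258     0.6804]
  [   0.2012     1.3608     0.4887]
  [   0.5702     0.5223     1.3848]
Δx = (I − A)⁻¹ Δd with Δd having +100 in the Distilling component and 0 elsewhere.
So Δx_2 = L_21 · (+100), where L_21 = adj(I−A)_21 / det(I−A) = 0.1050 / 0.52175.
Δx_2 = 0.1050 × (+100) / 0.52175 = 10.50 / 0.52175 ≈ 20.1.

Δx_2 = 20.1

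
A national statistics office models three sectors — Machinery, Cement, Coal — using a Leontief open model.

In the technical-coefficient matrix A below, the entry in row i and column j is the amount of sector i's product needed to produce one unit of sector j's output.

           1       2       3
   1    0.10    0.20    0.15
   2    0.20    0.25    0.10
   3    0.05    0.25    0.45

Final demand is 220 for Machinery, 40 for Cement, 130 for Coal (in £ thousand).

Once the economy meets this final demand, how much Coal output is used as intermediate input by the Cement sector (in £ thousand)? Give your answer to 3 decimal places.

z_32 = 48.301

I − A =
  [   0.90    -0.20    -0.15]
  [  -0.20     0.75    -0.10]
  [  -0.05    -0.25     0.55]
Cofactors of I−A, C_ij = (−1)^(i+j)·(minor ij) (rows/columns in the sector order above):
  C_11 = (0.75)(0.55) − (-0.10)(-0.25) = 0.3875
  C_12 = −[(-0.20)(0.55) − (-0.10)(-0.05)] = 0.1150
  C_13 = (-0.20)(-0.25) − (0.75)(-0.05) = 0.0875
  C_21 = −[(-0.20)(0.55) − (-0.15)(-0.25)] = 0.1475
  C_22 = (0.90)(0.55) − (-0.15)(-0.05) = 0.4875
  C_23 = −[(0.90)(-0.25) − (-0.20)(-0.05)] = 0.2350
  C_31 = (-0.20)(-0.10) − (-0.15)(0.75) = 0.1325
  C_32 = −[(0.90)(-0.10) − (-0.15)(-0.20)] = 0.1200
  C_33 = (0.90)(0.75) − (-0.20)(-0.20) = 0.6350
det(I−A) = Σ_j (I−A)_1j·C_1j = (0.90)(0.3875) + (-0.20)(0.1150) + (-0.15)(0.0875) = 0.312625
adj(I−A) = Cᵀ =
  [ 0.3875   0.1475   0.1325]
  [ 0.1150   0.4875   0.1200]
  [ 0.0875   0.2350   0.6350]
(I − A)⁻¹ = adj(I−A) / det(I−A) ≈
  [   1.2395     0.4718     0.4238]
  [   0.3679     1.5594     0.3838]
  [   0.2799     0.7517     2.0312]
First solve x = (I − A)⁻¹ d = adj(I−A)·d / det(I−A); in particular x_2 = (0.1150·220 + 0.4875·40 + 0.1200·130) / 0.312625 = 60.40 / 0.312625 ≈ 193.20272.
Intermediate flow from 3 to 2: z_32 = a_32 · x_2 = 0.25 × 60.40 / 0.312625 = 15.10 / 0.312625 ≈ 48.301.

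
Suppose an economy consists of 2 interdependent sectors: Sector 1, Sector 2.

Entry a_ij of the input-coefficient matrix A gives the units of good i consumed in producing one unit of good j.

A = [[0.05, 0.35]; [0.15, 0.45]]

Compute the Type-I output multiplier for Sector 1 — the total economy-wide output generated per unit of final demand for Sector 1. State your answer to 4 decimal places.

I − A =
  [   0.95    -0.35]
  [  -0.15     0.55]
det(I−A) = (0.95)(0.55) − (-0.35)(-0.15) = 0.4700
adj(I−A) = [[0.55, 0.35], [0.15, 0.95]]
(I − A)⁻¹ = adj(I−A) / det(I−A) ≈
  [   1.17021     0.74468]
  [   0.31915     2.02128]
The output multiplier for sector j is the column-j sum of the Leontief inverse (I − A)⁻¹ = adj(I−A) / det(I−A).
Column 1 of adj(I−A): (0.55, 0.15); det(I−A) = 0.4700.
m_1 = (0.55 + 0.15) / 0.4700 = 0.70 / 0.4700 ≈ 1.4894.

m_1 = 1.4894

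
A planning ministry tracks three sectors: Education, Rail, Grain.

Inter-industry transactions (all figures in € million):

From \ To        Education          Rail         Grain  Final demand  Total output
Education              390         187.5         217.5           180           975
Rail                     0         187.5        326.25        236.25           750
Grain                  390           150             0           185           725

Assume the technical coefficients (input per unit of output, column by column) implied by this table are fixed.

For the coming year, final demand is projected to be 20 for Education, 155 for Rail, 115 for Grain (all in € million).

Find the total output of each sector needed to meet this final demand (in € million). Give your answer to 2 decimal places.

Technical coefficients a_ij = z_ij / X_j:
  a_11 = 390/975 = 0.40, a_21 = 0/975 = 0.00, a_31 = 390/975 = 0.40
  a_12 = 187.5/750 = 0.25, a_22 = 187.5/750 = 0.25, a_32 = 150/750 = 0.20
  a_13 = 217.5/725 = 0.30, a_23 = 326.25/725 = 0.45, a_33 = 0/725 = 0.00
I − A =
  [   0.60    -0.25    -0.30]
  [   0.00     0.75    -0.45]
  [  -0.40    -0.20     1.00]
Cofactors of I−A, C_ij = (−1)^(i+j)·(minor ij) (rows/columns in the sector order above):
  C_11 = (0.75)(1.00) − (-0.45)(-0.20) = 0.6600
  C_12 = −[(0.00)(1.00) − (-0.45)(-0.40)] = 0.1800
  C_13 = (0.00)(-0.20) − (0.75)(-0.40) = 0.3000
  C_21 = −[(-0.25)(1.00) − (-0.30)(-0.20)] = 0.3100
  C_22 = (0.60)(1.00) − (-0.30)(-0.40) = 0.4800
  C_23 = −[(0.60)(-0.20) − (-0.25)(-0.40)] = 0.2200
  C_31 = (-0.25)(-0.45) − (-0.30)(0.75) = 0.3375
  C_32 = −[(0.60)(-0.45) − (-0.30)(0.00)] = 0.2700
  C_33 = (0.60)(0.75) − (-0.25)(0.00) = 0.4500
det(I−A) = Σ_j (I−A)_1j·C_1j = (0.60)(0.6600) + (-0.25)(0.1800) + (-0.30)(0.3000) = 0.2610
adj(I−A) = Cᵀ =
  [ 0.6600   0.3100   0.3375]
  [ 0.1800   0.4800   0.2700]
  [ 0.3000   0.2200   0.4500]
(I − A)⁻¹ = adj(I−A) / det(I−A) ≈
  [   2.5287     1.1877     1.2931]
  [   0.6897     1.8391     1.0345]
  [   1.1494     0.8429     1.7241]
x = (I − A)⁻¹ d = adj(I−A)·d / det(I−A), with det(I−A) = 0.2610:
  x_1 = (0.6600·20 + 0.3100·155 + 0.3375·115) / 0.2610 = 100.0625 / 0.2610 ≈ 383.38
  x_2 = (0.1800·20 + 0.4800·155 + 0.2700·115) / 0.2610 = 109.05 / 0.2610 ≈ 417.82
  x_3 = (0.3000·20 + 0.2200·155 + 0.4500·115) / 0.2610 = 91.85 / 0.2610 ≈ 351.92

x_1 = 383.38, x_2 = 417.82, x_3 = 351.92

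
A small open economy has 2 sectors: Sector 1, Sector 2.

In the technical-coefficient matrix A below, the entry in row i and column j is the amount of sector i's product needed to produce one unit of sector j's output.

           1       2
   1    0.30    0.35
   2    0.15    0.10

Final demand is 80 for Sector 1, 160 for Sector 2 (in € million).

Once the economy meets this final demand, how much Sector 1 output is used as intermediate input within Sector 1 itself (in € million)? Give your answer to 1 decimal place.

I − A =
  [   0.70    -0.35]
  [  -0.15     0.90]
det(I−A) = (0.70)(0.90) − (-0.35)(-0.15) = 0.5775
adj(I−A) = [[0.90, 0.35], [0.15, 0.70]]
(I − A)⁻¹ = adj(I−A) / det(I−A) ≈
  [   1.5584     0.6061]
  [   0.2597     1.2121]
First solve x = (I − A)⁻¹ d = adj(I−A)·d / det(I−A); in particular x_1 = (0.90·80 + 0.35·160) / 0.5775 = 128.00 / 0.5775 ≈ 221.645.
Intermediate flow from 1 to 1: z_11 = a_11 · x_1 = 0.30 × 128.00 / 0.5775 = 38.40 / 0.5775 ≈ 66.5.

z_11 = 66.5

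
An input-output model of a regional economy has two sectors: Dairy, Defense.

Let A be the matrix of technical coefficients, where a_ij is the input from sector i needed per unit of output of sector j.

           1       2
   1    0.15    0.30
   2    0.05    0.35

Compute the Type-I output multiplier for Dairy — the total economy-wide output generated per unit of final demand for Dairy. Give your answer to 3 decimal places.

I − A =
  [   0.85    -0.30]
  [  -0.05     0.65]
det(I−A) = (0.85)(0.65) − (-0.30)(-0.05) = 0.5375
adj(I−A) = [[0.65, 0.30], [0.05, 0.85]]
(I − A)⁻¹ = adj(I−A) / det(I−A) ≈
  [   1.2093     0.5581]
  [   0.0930     1.5814]
The output multiplier for sector j is the column-j sum of the Leontief inverse (I − A)⁻¹ = adj(I−A) / det(I−A).
Column 1 of adj(I−A): (0.65, 0.05); det(I−A) = 0.5375.
m_1 = (0.65 + 0.05) / 0.5375 = 0.70 / 0.5375 ≈ 1.302.

m_1 = 1.302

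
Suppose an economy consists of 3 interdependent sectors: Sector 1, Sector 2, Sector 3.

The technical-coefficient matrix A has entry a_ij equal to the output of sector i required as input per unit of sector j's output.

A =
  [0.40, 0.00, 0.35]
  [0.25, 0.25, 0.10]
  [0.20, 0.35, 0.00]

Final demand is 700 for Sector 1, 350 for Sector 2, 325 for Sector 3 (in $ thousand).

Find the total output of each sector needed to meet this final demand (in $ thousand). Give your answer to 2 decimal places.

x_1 = 1817.67, x_2 = 1221.36, x_3 = 1116.01

I − A =
  [   0.60     0.00    -0.35]
  [  -0.25     0.75    -0.10]
  [  -0.20    -0.35     1.00]
Cofactors of I−A, C_ij = (−1)^(i+j)·(minor ij) (rows/columns in the sector order above):
  C_11 = (0.75)(1.00) − (-0.10)(-0.35) = 0.7150
  C_12 = −[(-0.25)(1.00) − (-0.10)(-0.20)] = 0.2700
  C_13 = (-0.25)(-0.35) − (0.75)(-0.20) = 0.2375
  C_21 = −[(0.00)(1.00) − (-0.35)(-0.35)] = 0.1225
  C_22 = (0.60)(1.00) − (-0.35)(-0.20) = 0.5300
  C_23 = −[(0.60)(-0.35) − (0.00)(-0.20)] = 0.2100
  C_31 = (0.00)(-0.10) − (-0.35)(0.75) = 0.2625
  C_32 = −[(0.60)(-0.10) − (-0.35)(-0.25)] = 0.1475
  C_33 = (0.60)(0.75) − (0.00)(-0.25) = 0.4500
det(I−A) = Σ_j (I−A)_1j·C_1j = (0.60)(0.7150) + (0.00)(0.2700) + (-0.35)(0.2375) = 0.345875
adj(I−A) = Cᵀ =
  [ 0.7150   0.1225   0.2625]
  [ 0.2700   0.5300   0.1475]
  [ 0.2375   0.2100   0.4500]
(I − A)⁻¹ = adj(I−A) / det(I−A) ≈
  [   2.0672     0.3542     0.7589]
  [   0.7806     1.5323     0.4265]
  [   0.6867     0.6072     1.3010]
x = (I − A)⁻¹ d = adj(I−A)·d / det(I−A), with det(I−A) = 0.345875:
  x_1 = (0.7150·700 + 0.1225·350 + 0.2625·325) / 0.345875 = 628.6875 / 0.345875 ≈ 1817.67
  x_2 = (0.2700·700 + 0.5300·350 + 0.1475·325) / 0.345875 = 422.4375 / 0.345875 ≈ 1221.36
  x_3 = (0.2375·700 + 0.2100·350 + 0.4500·325) / 0.345875 = 386.00 / 0.345875 ≈ 1116.01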